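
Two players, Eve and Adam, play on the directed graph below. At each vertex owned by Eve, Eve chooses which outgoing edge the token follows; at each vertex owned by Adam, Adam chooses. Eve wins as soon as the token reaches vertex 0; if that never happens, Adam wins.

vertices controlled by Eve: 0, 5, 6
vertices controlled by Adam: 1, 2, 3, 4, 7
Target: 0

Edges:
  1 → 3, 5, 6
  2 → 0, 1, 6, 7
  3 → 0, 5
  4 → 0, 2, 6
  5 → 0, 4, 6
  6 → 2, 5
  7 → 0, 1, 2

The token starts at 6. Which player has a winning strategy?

Eve

A0 = {0}
A1: add {5} — 5 (Eve) has 5→0.
A2: add {3, 6} — 3 (Adam): all of {0, 5} already in; 6 (Eve) has 6→5.
6 ∈ A2, so Eve can force the target.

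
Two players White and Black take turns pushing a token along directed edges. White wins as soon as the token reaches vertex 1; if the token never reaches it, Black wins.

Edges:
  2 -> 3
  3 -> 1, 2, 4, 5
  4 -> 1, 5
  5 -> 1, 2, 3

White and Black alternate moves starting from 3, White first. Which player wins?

Track states (vertex, player-to-move).
A0 = {(1,White), (1,Black)}
A1: add {(3,White), (4,White), (5,White)}.
(3,White) ∈ A1 ⇒ White forces the target.

White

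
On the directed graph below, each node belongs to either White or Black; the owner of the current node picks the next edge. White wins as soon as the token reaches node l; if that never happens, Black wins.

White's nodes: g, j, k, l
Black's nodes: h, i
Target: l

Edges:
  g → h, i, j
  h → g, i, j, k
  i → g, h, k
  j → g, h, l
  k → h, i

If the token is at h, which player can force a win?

Black

A0 = {l}
A1: add {j} — j (White) has j→l.
A2: add {g} — g (White) has g→j.
A3 = A2; e.g. h (Black) can still go to i. Fixed point.
h never enters the attractor, so Black can avoid the target forever.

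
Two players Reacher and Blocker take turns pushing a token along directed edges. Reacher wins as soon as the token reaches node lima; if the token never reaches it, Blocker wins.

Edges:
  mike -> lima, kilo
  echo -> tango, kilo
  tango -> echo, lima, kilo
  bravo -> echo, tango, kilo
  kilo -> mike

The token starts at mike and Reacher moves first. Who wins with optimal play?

Track states (vertex, player-to-move).
A0 = {(lima,Reacher), (lima,Blocker)}
A1: add {(mike,Reacher), (tango,Reacher)}.
(mike,Reacher) ∈ A1 ⇒ Reacher forces the target.

Reacher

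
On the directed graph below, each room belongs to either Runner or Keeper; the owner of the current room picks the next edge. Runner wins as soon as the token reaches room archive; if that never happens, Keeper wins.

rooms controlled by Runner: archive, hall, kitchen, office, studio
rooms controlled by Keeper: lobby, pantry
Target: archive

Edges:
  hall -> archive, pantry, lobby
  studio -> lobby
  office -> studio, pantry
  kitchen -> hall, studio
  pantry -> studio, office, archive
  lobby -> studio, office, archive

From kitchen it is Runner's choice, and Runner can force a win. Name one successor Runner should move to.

hall

A0 = {archive}
A1: add {hall} — hall (Runner) has hall→archive.
A2: add {kitchen} — kitchen (Runner) has kitchen→hall.
A3 = A2; e.g. studio (Runner) has no edge into A2. Fixed point.
From kitchen, successor hall is in the attractor (rank 1); the other successor studio is not.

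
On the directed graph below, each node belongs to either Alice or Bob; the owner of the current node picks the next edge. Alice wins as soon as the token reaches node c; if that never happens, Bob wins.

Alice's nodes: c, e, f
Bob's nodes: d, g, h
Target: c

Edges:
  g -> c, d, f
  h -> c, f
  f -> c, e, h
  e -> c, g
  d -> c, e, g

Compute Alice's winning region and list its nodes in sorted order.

c, e, f, h

A0 = {c}
A1: add {e, f} — e (Alice) has e→c; f (Alice) has f→c.
A2: add {h} — h (Bob): all of {c, f} already in.
A3 = A2; e.g. d (Bob) can still go to g. Fixed point.
Alice's winning region = {c, e, f, h}.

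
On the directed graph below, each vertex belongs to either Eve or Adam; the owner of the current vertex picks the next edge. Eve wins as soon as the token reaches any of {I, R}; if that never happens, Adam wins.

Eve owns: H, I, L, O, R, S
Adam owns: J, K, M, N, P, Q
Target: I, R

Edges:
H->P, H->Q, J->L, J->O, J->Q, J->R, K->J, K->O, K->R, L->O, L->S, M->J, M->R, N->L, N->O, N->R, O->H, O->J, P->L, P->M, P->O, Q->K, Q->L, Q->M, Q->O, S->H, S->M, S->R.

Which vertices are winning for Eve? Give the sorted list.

I, L, R, S

A0 = {I, R}
A1: add {S} — S (Eve) has S→R.
A2: add {L} — L (Eve) has L→S.
A3 = A2; e.g. H (Eve) has no edge into A2. Fixed point.
Eve's winning region = {I, L, R, S}.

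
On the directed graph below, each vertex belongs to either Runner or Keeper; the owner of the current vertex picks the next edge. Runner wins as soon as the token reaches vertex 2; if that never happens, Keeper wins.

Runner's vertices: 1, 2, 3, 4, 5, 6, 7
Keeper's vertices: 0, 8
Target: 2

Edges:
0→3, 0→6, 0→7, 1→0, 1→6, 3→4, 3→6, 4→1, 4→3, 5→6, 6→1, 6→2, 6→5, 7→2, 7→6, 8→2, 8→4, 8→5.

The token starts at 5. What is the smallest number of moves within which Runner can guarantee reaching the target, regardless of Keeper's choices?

2

A0 = {2}
A1: add {6, 7} — 6 (Runner) has 6→2; 7 (Runner) has 7→2.
A2: add {1, 3, 5} — 1 (Runner) has 1→6; 3 (Runner) has 3→6; 5 (Runner) has 5→6.
5 enters the attractor at level 2, so Runner can force the target in 2 moves from there.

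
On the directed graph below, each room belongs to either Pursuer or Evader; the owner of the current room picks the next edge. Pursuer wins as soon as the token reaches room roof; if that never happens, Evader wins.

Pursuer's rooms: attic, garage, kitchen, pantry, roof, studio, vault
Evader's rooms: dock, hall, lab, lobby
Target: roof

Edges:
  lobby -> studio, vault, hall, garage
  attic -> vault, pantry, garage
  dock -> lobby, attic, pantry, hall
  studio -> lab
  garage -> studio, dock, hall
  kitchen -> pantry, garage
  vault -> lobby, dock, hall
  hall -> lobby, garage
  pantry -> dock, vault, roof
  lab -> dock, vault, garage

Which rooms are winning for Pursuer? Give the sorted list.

A0 = {roof}
A1: add {pantry} — pantry (Pursuer) has pantry→roof.
A2: add {attic, kitchen} — attic (Pursuer) has attic→pantry; kitchen (Pursuer) has kitchen→pantry.
A3 = A2; e.g. lobby (Evader) can still go to studio. Fixed point.
Pursuer's winning region = {attic, kitchen, pantry, roof}.

attic, kitchen, pantry, roof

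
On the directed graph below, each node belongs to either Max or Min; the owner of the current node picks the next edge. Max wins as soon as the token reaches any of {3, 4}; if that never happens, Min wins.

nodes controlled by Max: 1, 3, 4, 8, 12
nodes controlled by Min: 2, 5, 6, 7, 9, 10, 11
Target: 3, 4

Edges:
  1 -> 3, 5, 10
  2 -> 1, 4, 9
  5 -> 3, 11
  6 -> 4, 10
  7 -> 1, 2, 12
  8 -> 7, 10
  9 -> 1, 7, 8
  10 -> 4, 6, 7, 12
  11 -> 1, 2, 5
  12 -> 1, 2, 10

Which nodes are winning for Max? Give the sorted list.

A0 = {3, 4}
A1: add {1} — 1 (Max) has 1→3.
A2: add {12} — 12 (Max) has 12→1.
A3 = A2; e.g. 2 (Min) can still go to 9. Fixed point.
Max's winning region = {1, 3, 4, 12}.

1, 3, 4, 12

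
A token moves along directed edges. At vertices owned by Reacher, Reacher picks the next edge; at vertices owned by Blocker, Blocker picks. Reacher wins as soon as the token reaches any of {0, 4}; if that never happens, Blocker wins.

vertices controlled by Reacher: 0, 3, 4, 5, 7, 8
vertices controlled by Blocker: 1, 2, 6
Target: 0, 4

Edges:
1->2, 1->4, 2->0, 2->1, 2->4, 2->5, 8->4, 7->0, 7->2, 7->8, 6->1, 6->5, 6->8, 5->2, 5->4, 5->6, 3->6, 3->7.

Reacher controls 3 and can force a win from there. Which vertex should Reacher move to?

7

A0 = {0, 4}
A1: add {5, 7, 8} — 5 (Reacher) has 5→4; 7 (Reacher) has 7→0; 8 (Reacher) has 8→4.
A2: add {3} — 3 (Reacher) has 3→7.
A3 = A2; e.g. 1 (Blocker) can still go to 2. Fixed point.
From 3, successor 7 is in the attractor (rank 1); the other successor 6 is not.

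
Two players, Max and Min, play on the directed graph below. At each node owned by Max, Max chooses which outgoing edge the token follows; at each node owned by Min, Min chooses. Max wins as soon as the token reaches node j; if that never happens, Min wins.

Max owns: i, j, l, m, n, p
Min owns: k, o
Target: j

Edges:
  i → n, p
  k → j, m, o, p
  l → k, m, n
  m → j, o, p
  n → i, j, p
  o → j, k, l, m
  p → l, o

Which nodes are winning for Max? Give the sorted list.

i, j, l, m, n, p

A0 = {j}
A1: add {m, n} — m (Max) has m→j; n (Max) has n→j.
A2: add {i, l} — i (Max) has i→n; l (Max) has l→m.
A3: add {p} — p (Max) has p→l.
A4 = A3; e.g. k (Min) can still go to o. Fixed point.
Max's winning region = {i, j, l, m, n, p}.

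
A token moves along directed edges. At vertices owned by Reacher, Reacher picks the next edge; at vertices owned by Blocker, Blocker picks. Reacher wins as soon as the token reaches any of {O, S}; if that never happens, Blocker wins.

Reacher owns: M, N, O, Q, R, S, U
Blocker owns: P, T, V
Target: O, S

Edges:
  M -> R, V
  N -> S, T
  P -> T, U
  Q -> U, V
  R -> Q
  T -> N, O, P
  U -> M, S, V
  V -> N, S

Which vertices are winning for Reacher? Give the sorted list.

M, N, O, Q, R, S, U, V

A0 = {O, S}
A1: add {N, U} — N (Reacher) has N→S; U (Reacher) has U→S.
A2: add {Q, V} — Q (Reacher) has Q→U; V (Blocker): all of {N, S} already in.
A3: add {M, R} — M (Reacher) has M→V; R (Reacher) has R→Q.
A4 = A3; e.g. P (Blocker) can still go to T. Fixed point.
Reacher's winning region = {M, N, O, Q, R, S, U, V}.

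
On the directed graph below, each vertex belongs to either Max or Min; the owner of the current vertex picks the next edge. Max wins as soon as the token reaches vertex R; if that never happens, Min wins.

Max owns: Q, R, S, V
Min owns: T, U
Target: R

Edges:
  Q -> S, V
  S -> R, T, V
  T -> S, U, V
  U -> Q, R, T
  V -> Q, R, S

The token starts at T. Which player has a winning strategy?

Min

A0 = {R}
A1: add {S, V} — S (Max) has S→R; V (Max) has V→R.
A2: add {Q} — Q (Max) has Q→S.
A3 = A2; e.g. T (Min) can still go to U. Fixed point.
T never enters the attractor, so Min can avoid the target forever.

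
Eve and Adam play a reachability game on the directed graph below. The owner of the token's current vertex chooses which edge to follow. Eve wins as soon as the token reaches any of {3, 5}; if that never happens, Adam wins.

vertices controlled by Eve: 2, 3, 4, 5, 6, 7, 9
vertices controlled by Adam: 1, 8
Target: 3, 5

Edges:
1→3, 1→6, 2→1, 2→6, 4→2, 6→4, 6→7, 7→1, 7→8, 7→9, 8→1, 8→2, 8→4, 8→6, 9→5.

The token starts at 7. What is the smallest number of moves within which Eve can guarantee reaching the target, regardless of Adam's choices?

A0 = {3, 5}
A1: add {9} — 9 (Eve) has 9→5.
A2: add {7} — 7 (Eve) has 7→9.
7 enters the attractor at level 2, so Eve can force the target in 2 moves from there.

2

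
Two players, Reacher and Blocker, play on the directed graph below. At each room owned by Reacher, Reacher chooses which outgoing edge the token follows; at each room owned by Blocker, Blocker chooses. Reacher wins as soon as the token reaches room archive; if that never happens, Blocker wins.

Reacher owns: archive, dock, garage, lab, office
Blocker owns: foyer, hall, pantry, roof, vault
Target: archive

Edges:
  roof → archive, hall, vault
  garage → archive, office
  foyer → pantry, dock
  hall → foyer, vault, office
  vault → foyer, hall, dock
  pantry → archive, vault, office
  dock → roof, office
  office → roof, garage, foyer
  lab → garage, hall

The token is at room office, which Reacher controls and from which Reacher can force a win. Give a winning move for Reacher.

A0 = {archive}
A1: add {garage} — garage (Reacher) has garage→archive.
A2: add {lab, office} — office (Reacher) has office→garage; lab (Reacher) has lab→garage.
A3: add {dock} — dock (Reacher) has dock→office.
A4 = A3; e.g. roof (Blocker) can still go to hall. Fixed point.
From office, successor garage is in the attractor (rank 1); the other successors foyer, roof are not.

garage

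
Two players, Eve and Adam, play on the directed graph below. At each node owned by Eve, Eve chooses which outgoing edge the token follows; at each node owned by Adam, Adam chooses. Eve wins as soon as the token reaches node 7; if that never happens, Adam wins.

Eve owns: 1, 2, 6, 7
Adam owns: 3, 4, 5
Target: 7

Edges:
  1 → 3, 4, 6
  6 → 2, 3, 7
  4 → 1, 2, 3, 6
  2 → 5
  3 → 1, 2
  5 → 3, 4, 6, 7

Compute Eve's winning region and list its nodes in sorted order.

A0 = {7}
A1: add {6} — 6 (Eve) has 6→7.
A2: add {1} — 1 (Eve) has 1→6.
A3 = A2; e.g. 2 (Eve) has no edge into A2. Fixed point.
Eve's winning region = {1, 6, 7}.

1, 6, 7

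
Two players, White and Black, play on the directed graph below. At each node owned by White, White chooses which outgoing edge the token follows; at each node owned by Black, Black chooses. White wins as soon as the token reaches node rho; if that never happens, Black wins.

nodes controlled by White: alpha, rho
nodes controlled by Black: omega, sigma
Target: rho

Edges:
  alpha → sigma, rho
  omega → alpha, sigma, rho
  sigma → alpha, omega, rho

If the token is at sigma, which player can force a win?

Black

A0 = {rho}
A1: add {alpha} — alpha (White) has alpha→rho.
A2 = A1; e.g. omega (Black) can still go to sigma. Fixed point.
sigma never enters the attractor, so Black can avoid the target forever.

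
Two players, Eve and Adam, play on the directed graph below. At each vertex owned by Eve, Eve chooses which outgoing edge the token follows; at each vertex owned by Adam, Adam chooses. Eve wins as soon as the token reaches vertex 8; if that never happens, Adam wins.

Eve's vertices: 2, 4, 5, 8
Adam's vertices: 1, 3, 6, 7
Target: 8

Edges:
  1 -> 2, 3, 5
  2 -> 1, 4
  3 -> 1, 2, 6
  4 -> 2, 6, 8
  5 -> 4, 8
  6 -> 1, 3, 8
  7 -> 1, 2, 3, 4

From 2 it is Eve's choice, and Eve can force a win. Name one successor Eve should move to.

4

A0 = {8}
A1: add {4, 5} — 4 (Eve) has 4→8; 5 (Eve) has 5→8.
A2: add {2} — 2 (Eve) has 2→4.
A3 = A2; e.g. 1 (Adam) can still go to 3. Fixed point.
From 2, successor 4 is in the attractor (rank 1); the other successor 1 is not.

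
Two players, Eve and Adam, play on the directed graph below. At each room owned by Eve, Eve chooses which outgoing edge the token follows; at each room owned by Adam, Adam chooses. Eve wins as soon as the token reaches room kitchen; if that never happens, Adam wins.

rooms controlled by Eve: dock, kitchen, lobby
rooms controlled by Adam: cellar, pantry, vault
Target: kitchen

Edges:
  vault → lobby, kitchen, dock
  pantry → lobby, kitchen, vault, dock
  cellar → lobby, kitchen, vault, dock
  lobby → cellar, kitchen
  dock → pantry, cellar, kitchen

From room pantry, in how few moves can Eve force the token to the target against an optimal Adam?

3

A0 = {kitchen}
A1: add {dock, lobby} — lobby (Eve) has lobby→kitchen; dock (Eve) has dock→kitchen.
A2: add {vault} — vault (Adam): all of {lobby, kitchen, dock} already in.
A3: add {cellar, pantry} — pantry (Adam): all of {lobby, kitchen, vault, dock} already in; cellar (Adam): all of {lobby, kitchen, vault, dock} already in.
A3 = all vertices. Fixed point.
pantry enters the attractor at level 3, so Eve can force the target in 3 moves from there.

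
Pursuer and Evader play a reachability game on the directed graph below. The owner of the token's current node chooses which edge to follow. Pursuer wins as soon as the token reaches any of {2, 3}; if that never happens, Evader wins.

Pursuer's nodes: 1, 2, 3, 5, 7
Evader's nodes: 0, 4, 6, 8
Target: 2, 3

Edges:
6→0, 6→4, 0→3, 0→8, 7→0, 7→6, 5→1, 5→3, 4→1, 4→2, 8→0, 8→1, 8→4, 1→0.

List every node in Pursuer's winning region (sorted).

2, 3, 5

A0 = {2, 3}
A1: add {5} — 5 (Pursuer) has 5→3.
A2 = A1; e.g. 0 (Evader) can still go to 8. Fixed point.
Pursuer's winning region = {2, 3, 5}.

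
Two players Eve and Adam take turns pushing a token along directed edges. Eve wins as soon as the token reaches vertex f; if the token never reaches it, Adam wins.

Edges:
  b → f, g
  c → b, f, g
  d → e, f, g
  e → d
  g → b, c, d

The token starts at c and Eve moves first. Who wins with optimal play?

Track states (vertex, player-to-move).
A0 = {(f,Eve), (f,Adam)}
A1: add {(b,Eve), (c,Eve), (d,Eve)}.
(c,Eve) ∈ A1 ⇒ Eve forces the target.

Eve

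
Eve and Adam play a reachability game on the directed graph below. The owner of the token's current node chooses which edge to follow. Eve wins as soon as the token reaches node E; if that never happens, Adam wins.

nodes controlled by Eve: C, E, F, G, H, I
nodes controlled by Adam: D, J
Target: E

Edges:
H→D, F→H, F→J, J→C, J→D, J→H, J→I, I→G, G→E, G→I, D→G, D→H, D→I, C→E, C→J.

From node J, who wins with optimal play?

Adam

A0 = {E}
A1: add {C, G} — C (Eve) has C→E; G (Eve) has G→E.
A2: add {I} — I (Eve) has I→G.
A3 = A2; e.g. D (Adam) can still go to H. Fixed point.
J never enters the attractor, so Adam can avoid the target forever.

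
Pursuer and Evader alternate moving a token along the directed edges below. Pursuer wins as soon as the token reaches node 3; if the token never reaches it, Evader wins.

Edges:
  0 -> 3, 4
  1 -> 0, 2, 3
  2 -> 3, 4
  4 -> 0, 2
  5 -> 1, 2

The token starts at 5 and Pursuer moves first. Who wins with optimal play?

Track states (vertex, player-to-move).
A0 = {(3,Pursuer), (3,Evader)}
A1: add {(0,Pursuer), (1,Pursuer), (2,Pursuer)}.
A2: add {(1,Evader), (4,Evader), (5,Evader)}.
A3: add {(5,Pursuer)}.
(5,Pursuer) ∈ A3 ⇒ Pursuer forces the target.

Pursuer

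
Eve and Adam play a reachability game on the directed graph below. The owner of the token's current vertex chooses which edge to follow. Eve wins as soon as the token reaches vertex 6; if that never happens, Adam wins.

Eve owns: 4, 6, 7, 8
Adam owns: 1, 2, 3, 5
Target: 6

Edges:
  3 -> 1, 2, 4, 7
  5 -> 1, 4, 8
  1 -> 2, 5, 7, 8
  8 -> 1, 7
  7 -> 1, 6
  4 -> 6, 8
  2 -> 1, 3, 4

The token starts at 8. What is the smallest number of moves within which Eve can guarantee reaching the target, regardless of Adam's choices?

2

A0 = {6}
A1: add {4, 7} — 4 (Eve) has 4→6; 7 (Eve) has 7→6.
A2: add {8} — 8 (Eve) has 8→7.
A3 = A2; e.g. 1 (Adam) can still go to 2. Fixed point.
8 enters the attractor at level 2, so Eve can force the target in 2 moves from there.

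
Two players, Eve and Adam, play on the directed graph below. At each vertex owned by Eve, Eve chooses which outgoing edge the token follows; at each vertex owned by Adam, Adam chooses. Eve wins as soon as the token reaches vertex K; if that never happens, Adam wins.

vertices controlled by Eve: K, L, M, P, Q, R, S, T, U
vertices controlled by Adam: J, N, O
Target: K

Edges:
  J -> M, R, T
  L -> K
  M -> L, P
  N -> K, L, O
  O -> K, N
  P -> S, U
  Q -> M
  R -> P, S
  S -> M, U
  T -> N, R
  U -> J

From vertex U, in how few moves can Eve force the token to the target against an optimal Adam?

A0 = {K}
A1: add {L} — L (Eve) has L→K.
A2: add {M} — M (Eve) has M→L.
A3: add {Q, S} — Q (Eve) has Q→M; S (Eve) has S→M.
A4: add {P, R} — P (Eve) has P→S; R (Eve) has R→S.
A5: add {T} — T (Eve) has T→R.
A6: add {J} — J (Adam): all of {M, R, T} already in.
A7: add {U} — U (Eve) has U→J.
A8 = A7; e.g. N (Adam) can still go to O. Fixed point.
U enters the attractor at level 7, so Eve can force the target in 7 moves from there.

7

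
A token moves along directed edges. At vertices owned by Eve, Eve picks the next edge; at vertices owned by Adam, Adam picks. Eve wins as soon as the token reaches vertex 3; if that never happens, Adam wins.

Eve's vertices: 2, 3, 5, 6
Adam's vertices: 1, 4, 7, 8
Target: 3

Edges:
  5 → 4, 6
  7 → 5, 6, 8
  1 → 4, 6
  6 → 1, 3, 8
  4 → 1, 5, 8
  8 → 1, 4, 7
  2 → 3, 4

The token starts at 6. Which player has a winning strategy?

A0 = {3}
A1: add {2, 6} — 2 (Eve) has 2→3; 6 (Eve) has 6→3.
6 ∈ A1, so Eve can force the target.

Eve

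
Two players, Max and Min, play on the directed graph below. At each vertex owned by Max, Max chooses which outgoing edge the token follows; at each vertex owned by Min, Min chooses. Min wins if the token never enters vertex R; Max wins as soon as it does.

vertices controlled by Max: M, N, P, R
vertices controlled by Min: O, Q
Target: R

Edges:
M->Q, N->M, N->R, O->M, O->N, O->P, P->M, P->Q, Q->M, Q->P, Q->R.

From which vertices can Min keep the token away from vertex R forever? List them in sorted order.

A0 = {R}
A1: add {N} — N (Max) has N→R.
A2 = A1; e.g. M (Max) has no edge into A1. Fixed point.
Max's attractor = {N, R}; Min avoids the target exactly from the complement.

M, O, P, Q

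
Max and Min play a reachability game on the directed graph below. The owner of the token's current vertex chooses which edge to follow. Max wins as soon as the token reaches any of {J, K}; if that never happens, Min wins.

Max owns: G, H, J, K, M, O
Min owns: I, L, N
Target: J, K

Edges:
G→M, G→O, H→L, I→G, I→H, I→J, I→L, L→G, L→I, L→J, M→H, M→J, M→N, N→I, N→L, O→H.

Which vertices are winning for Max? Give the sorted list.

A0 = {J, K}
A1: add {M} — M (Max) has M→J.
A2: add {G} — G (Max) has G→M.
A3 = A2; e.g. H (Max) has no edge into A2. Fixed point.
Max's winning region = {G, J, K, M}.

G, J, K, M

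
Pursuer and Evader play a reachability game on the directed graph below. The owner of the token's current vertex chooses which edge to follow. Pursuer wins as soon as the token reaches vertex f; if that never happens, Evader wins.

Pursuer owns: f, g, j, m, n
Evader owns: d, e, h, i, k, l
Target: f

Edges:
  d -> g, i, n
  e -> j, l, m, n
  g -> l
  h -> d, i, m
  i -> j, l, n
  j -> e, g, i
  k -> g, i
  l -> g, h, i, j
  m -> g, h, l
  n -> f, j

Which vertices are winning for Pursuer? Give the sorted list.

f, n

A0 = {f}
A1: add {n} — n (Pursuer) has n→f.
A2 = A1; e.g. d (Evader) can still go to g. Fixed point.
Pursuer's winning region = {f, n}.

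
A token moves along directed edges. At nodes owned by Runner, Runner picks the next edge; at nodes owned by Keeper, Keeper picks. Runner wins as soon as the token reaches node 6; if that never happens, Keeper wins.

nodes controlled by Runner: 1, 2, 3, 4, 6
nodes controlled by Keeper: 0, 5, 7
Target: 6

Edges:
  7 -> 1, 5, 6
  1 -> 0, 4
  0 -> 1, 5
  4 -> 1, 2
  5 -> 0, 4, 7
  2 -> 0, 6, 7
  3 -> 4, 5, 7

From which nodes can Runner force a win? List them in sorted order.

A0 = {6}
A1: add {2} — 2 (Runner) has 2→6.
A2: add {4} — 4 (Runner) has 4→2.
A3: add {1, 3} — 1 (Runner) has 1→4; 3 (Runner) has 3→4.
A4 = A3; e.g. 0 (Keeper) can still go to 5. Fixed point.
Runner's winning region = {1, 2, 3, 4, 6}.

1, 2, 3, 4, 6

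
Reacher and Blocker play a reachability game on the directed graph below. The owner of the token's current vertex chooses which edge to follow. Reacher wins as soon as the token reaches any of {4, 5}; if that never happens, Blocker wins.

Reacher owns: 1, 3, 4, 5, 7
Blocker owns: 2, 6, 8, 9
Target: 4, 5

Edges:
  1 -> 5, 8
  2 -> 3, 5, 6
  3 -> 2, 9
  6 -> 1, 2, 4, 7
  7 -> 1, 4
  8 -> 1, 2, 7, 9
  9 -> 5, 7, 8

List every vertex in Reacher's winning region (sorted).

A0 = {4, 5}
A1: add {1, 7} — 1 (Reacher) has 1→5; 7 (Reacher) has 7→4.
A2 = A1; e.g. 2 (Blocker) can still go to 3. Fixed point.
Reacher's winning region = {1, 4, 5, 7}.

1, 4, 5, 7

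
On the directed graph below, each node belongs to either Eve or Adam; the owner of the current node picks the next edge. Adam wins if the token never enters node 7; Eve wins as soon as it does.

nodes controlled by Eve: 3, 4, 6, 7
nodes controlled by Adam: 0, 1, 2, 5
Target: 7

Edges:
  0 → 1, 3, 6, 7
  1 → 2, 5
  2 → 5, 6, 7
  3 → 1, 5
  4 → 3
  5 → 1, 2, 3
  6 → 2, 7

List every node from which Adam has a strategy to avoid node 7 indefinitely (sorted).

A0 = {7}
A1: add {6} — 6 (Eve) has 6→7.
A2 = A1; e.g. 0 (Adam) can still go to 1. Fixed point.
Eve's attractor = {6, 7}; Adam avoids the target exactly from the complement.

0, 1, 2, 3, 4, 5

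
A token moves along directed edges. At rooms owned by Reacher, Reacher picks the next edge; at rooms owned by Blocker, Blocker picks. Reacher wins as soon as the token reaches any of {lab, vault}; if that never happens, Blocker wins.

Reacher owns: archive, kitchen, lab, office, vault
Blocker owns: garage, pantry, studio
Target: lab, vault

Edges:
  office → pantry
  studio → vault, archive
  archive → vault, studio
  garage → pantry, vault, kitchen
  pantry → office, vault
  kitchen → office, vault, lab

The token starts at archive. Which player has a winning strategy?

A0 = {lab, vault}
A1: add {archive, kitchen} — kitchen (Reacher) has kitchen→vault; archive (Reacher) has archive→vault.
archive ∈ A1, so Reacher can force the target.

Reacher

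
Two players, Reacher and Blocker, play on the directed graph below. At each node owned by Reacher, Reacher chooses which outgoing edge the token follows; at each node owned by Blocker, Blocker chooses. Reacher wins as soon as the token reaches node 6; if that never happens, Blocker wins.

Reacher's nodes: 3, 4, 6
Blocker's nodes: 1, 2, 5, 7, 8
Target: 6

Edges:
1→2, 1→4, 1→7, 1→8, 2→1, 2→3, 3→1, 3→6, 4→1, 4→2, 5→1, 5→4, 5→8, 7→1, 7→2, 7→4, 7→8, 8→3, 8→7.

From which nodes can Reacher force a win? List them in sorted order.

3, 6

A0 = {6}
A1: add {3} — 3 (Reacher) has 3→6.
A2 = A1; e.g. 1 (Blocker) can still go to 2. Fixed point.
Reacher's winning region = {3, 6}.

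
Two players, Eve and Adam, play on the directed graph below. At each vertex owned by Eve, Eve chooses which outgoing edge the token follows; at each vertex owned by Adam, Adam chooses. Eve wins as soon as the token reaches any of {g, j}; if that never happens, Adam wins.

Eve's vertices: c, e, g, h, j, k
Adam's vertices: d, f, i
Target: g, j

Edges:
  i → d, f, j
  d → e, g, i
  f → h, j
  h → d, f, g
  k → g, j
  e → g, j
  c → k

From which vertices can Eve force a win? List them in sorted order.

A0 = {g, j}
A1: add {e, h, k} — e (Eve) has e→g; h (Eve) has h→g; k (Eve) has k→g.
A2: add {c, f} — c (Eve) has c→k; f (Adam): all of {h, j} already in.
A3 = A2; e.g. d (Adam) can still go to i. Fixed point.
Eve's winning region = {c, e, f, g, h, j, k}.

c, e, f, g, h, j, k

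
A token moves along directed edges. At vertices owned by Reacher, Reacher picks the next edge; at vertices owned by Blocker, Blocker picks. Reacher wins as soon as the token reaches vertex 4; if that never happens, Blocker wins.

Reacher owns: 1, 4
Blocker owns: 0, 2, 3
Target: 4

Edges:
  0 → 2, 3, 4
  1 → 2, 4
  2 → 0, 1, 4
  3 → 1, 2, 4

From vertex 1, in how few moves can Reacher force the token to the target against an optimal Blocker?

A0 = {4}
A1: add {1} — 1 (Reacher) has 1→4.
A2 = A1; e.g. 0 (Blocker) can still go to 2. Fixed point.
1 enters the attractor at level 1, so Reacher can force the target in 1 move from there.

1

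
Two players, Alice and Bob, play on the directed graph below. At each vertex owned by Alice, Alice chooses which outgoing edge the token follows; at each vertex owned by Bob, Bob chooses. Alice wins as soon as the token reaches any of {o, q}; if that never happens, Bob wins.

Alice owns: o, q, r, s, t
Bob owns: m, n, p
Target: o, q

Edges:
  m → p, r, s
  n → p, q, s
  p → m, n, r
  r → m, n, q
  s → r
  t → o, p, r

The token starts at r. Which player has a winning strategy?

A0 = {o, q}
A1: add {r, t} — r (Alice) has r→q; t (Alice) has t→o.
r ∈ A1, so Alice can force the target.

Alice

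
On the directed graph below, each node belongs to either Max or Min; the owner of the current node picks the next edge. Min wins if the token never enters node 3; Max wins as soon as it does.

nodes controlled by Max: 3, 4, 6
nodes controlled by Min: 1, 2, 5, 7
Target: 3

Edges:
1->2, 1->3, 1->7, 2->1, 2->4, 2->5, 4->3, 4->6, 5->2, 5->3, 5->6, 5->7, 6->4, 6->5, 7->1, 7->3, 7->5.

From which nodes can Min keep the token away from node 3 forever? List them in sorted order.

1, 2, 5, 7

A0 = {3}
A1: add {4} — 4 (Max) has 4→3.
A2: add {6} — 6 (Max) has 6→4.
A3 = A2; e.g. 1 (Min) can still go to 2. Fixed point.
Max's attractor = {3, 4, 6}; Min avoids the target exactly from the complement.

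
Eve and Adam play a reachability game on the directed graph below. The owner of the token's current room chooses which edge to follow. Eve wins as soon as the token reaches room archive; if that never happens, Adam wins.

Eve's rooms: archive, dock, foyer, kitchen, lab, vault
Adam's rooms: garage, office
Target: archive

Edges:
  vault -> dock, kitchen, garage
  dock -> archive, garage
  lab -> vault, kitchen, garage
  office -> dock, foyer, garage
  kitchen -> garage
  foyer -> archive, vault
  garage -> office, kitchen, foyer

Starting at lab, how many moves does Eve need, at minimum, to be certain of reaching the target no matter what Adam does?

3

A0 = {archive}
A1: add {dock, foyer} — dock (Eve) has dock→archive; foyer (Eve) has foyer→archive.
A2: add {vault} — vault (Eve) has vault→dock.
A3: add {lab} — lab (Eve) has lab→vault.
A4 = A3; e.g. office (Adam) can still go to garage. Fixed point.
lab enters the attractor at level 3, so Eve can force the target in 3 moves from there.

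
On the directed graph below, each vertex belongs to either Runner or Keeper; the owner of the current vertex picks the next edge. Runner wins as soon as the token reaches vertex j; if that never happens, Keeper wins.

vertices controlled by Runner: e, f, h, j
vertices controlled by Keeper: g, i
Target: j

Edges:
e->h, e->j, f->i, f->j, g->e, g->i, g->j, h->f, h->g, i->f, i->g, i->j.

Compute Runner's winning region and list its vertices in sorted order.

A0 = {j}
A1: add {e, f} — e (Runner) has e→j; f (Runner) has f→j.
A2: add {h} — h (Runner) has h→f.
A3 = A2; e.g. g (Keeper) can still go to i. Fixed point.
Runner's winning region = {e, f, h, j}.

e, f, h, j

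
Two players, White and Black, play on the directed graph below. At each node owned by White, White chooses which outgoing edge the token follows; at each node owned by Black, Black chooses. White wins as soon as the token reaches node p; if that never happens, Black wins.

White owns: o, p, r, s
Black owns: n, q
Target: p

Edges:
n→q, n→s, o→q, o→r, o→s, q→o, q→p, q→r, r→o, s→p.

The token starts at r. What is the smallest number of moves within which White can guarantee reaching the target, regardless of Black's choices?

A0 = {p}
A1: add {s} — s (White) has s→p.
A2: add {o} — o (White) has o→s.
A3: add {r} — r (White) has r→o.
r enters the attractor at level 3, so White can force the target in 3 moves from there.

3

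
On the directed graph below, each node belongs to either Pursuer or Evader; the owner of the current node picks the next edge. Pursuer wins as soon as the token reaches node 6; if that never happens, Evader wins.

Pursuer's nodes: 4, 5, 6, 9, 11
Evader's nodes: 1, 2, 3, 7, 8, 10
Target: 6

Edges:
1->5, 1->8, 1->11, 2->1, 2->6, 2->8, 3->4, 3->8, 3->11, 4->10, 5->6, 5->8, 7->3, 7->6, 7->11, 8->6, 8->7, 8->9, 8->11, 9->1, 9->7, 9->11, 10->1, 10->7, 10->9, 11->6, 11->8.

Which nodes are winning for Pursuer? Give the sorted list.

A0 = {6}
A1: add {5, 11} — 5 (Pursuer) has 5→6; 11 (Pursuer) has 11→6.
A2: add {9} — 9 (Pursuer) has 9→11.
A3 = A2; e.g. 1 (Evader) can still go to 8. Fixed point.
Pursuer's winning region = {5, 6, 9, 11}.

5, 6, 9, 11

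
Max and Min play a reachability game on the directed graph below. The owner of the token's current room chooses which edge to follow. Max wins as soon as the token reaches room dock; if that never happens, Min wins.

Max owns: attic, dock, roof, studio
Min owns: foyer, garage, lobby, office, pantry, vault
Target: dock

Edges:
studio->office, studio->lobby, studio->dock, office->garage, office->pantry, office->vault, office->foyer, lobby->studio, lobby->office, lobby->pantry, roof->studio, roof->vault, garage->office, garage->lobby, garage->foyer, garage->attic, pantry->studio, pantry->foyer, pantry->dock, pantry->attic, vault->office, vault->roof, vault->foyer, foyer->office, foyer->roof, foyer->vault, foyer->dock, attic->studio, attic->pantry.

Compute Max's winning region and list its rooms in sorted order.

A0 = {dock}
A1: add {studio} — studio (Max) has studio→dock.
A2: add {attic, roof} — roof (Max) has roof→studio; attic (Max) has attic→studio.
A3 = A2; e.g. office (Min) can still go to garage. Fixed point.
Max's winning region = {attic, dock, roof, studio}.

attic, dock, roof, studio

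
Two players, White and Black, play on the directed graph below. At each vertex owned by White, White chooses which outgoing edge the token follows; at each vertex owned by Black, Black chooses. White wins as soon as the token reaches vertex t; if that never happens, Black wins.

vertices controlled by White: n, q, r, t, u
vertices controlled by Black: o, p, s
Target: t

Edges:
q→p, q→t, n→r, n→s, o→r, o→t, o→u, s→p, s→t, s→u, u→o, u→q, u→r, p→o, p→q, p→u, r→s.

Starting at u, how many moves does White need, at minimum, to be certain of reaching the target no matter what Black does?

2

A0 = {t}
A1: add {q} — q (White) has q→t.
A2: add {u} — u (White) has u→q.
A3 = A2; e.g. n (White) has no edge into A2. Fixed point.
u enters the attractor at level 2, so White can force the target in 2 moves from there.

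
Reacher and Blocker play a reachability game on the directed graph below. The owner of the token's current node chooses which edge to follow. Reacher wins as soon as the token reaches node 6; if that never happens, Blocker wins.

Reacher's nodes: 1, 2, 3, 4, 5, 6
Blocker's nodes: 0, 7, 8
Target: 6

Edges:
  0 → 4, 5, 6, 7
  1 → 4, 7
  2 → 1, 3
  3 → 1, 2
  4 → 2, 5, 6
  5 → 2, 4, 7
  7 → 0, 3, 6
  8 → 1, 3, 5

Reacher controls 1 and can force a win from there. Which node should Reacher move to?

A0 = {6}
A1: add {4} — 4 (Reacher) has 4→6.
A2: add {1, 5} — 1 (Reacher) has 1→4; 5 (Reacher) has 5→4.
A3: add {2, 3} — 2 (Reacher) has 2→1; 3 (Reacher) has 3→1.
A4: add {8} — 8 (Blocker): all of {1, 3, 5} already in.
A5 = A4; e.g. 0 (Blocker) can still go to 7. Fixed point.
From 1, successor 4 is in the attractor (rank 1); the other successor 7 is not.

4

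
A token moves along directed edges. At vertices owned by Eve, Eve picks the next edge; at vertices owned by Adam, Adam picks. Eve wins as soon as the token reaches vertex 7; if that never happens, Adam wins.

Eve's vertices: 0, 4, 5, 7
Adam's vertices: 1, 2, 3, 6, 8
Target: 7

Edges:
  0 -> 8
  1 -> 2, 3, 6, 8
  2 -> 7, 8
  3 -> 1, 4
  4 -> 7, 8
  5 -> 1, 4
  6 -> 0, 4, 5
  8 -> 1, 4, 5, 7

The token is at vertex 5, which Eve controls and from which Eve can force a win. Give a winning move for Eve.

A0 = {7}
A1: add {4} — 4 (Eve) has 4→7.
A2: add {5} — 5 (Eve) has 5→4.
A3 = A2; e.g. 0 (Eve) has no edge into A2. Fixed point.
From 5, successor 4 is in the attractor (rank 1); the other successor 1 is not.

4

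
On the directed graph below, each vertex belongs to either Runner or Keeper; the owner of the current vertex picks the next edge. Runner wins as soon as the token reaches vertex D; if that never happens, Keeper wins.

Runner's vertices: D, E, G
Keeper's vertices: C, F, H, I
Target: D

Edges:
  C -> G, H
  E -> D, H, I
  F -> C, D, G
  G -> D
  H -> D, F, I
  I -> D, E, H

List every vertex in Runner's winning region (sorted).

A0 = {D}
A1: add {E, G} — E (Runner) has E→D; G (Runner) has G→D.
A2 = A1; e.g. C (Keeper) can still go to H. Fixed point.
Runner's winning region = {D, E, G}.

D, E, G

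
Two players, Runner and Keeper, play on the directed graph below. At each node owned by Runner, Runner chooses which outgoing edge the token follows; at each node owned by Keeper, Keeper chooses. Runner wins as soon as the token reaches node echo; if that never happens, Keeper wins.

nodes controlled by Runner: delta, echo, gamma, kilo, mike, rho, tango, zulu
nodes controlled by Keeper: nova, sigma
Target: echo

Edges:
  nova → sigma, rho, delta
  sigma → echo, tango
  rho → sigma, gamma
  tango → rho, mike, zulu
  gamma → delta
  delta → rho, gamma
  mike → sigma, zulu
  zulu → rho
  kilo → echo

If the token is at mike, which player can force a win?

Keeper

A0 = {echo}
A1: add {kilo} — kilo (Runner) has kilo→echo.
A2 = A1; e.g. nova (Keeper) can still go to sigma. Fixed point.
mike never enters the attractor, so Keeper can avoid the target forever.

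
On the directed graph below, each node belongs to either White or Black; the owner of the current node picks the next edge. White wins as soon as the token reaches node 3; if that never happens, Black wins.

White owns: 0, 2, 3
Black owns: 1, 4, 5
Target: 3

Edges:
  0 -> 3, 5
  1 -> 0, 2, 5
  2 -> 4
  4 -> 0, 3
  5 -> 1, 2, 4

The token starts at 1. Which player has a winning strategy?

A0 = {3}
A1: add {0} — 0 (White) has 0→3.
A2: add {4} — 4 (Black): all of {0, 3} already in.
A3: add {2} — 2 (White) has 2→4.
A4 = A3; e.g. 1 (Black) can still go to 5. Fixed point.
1 never enters the attractor, so Black can avoid the target forever.

Black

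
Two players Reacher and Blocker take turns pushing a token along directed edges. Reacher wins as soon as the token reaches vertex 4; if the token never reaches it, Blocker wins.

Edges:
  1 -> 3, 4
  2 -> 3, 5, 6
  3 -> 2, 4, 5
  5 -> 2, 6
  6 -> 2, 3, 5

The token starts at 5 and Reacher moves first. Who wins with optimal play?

Blocker

Track states (vertex, player-to-move).
A0 = {(4,Reacher), (4,Blocker)}
A1: add {(1,Reacher), (3,Reacher)}.
A2: add {(1,Blocker)}.
A3 = A2; e.g. (2,Reacher) stays out. (5,Reacher) never enters ⇒ Blocker avoids the target.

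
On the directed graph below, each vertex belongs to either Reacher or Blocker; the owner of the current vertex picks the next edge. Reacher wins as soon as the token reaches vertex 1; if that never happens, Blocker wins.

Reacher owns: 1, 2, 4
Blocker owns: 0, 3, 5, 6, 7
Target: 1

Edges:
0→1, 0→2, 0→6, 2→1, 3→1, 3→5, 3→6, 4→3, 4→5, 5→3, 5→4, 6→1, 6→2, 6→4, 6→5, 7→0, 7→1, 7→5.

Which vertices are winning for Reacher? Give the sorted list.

A0 = {1}
A1: add {2} — 2 (Reacher) has 2→1.
A2 = A1; e.g. 0 (Blocker) can still go to 6. Fixed point.
Reacher's winning region = {1, 2}.

1, 2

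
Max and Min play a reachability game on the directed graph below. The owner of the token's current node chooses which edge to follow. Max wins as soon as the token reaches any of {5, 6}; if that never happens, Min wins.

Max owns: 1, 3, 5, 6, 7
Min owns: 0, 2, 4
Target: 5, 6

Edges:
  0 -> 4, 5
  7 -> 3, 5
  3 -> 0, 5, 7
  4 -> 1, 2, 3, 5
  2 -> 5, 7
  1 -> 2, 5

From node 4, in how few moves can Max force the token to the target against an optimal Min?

3

A0 = {5, 6}
A1: add {1, 3, 7} — 1 (Max) has 1→5; 3 (Max) has 3→5; 7 (Max) has 7→5.
A2: add {2} — 2 (Min): all of {5, 7} already in.
A3: add {4} — 4 (Min): all of {1, 2, 3, 5} already in.
4 enters the attractor at level 3, so Max can force the target in 3 moves from there.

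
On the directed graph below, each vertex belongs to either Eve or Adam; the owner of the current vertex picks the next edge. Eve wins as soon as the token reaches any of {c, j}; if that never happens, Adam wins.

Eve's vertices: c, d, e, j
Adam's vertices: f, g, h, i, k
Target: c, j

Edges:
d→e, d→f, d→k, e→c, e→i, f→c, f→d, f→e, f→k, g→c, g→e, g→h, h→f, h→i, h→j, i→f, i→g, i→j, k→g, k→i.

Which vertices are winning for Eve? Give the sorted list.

c, d, e, j

A0 = {c, j}
A1: add {e} — e (Eve) has e→c.
A2: add {d} — d (Eve) has d→e.
A3 = A2; e.g. f (Adam) can still go to k. Fixed point.
Eve's winning region = {c, d, e, j}.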